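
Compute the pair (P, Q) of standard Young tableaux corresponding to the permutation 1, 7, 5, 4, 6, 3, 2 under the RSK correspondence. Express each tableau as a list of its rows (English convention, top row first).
P = [[1, 2, 6], [3], [4], [5], [7]], Q = [[1, 2, 5], [3], [4], [6], [7]]

Insert each entry of the permutation into P by Schensted row insertion, recording in Q the position of each new cell.

Insert 1: appended to row 1. P = [[1]].
Insert 7: appended to row 1. P = [[1, 7]].
Insert 5: 5 bumps 7 from row 1; 7 starts row 2. P = [[1, 5], [7]].
Insert 4: 4 bumps 5 from row 1; 5 bumps 7 from row 2; 7 starts row 3. P = [[1, 4], [5], [7]].
Insert 6: appended to row 1. P = [[1, 4, 6], [5], [7]].
Insert 3: 3 bumps 4 from row 1; 4 bumps 5 from row 2; 5 bumps 7 from row 3; 7 starts row 4. P = [[1, 3, 6], [4], [5], [7]].
Insert 2: 2 bumps 3 from row 1; 3 bumps 4 from row 2; 4 bumps 5 from row 3; 5 bumps 7 from row 4; 7 starts row 5. P = [[1, 2, 6], [3], [4], [5], [7]].

So P = [[1, 2, 6], [3], [4], [5], [7]], Q = [[1, 2, 5], [3], [4], [6], [7]].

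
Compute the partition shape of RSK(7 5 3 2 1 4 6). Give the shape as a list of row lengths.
RSK row insertion gives P = [[1, 4, 6], [2], [3], [5], [7]], which has shape [3, 1, 1, 1, 1].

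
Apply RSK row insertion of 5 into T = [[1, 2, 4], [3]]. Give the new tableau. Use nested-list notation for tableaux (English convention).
[[1, 2, 4, 5], [3]]

5 is larger than every entry of row 1, so it is appended to row 1. The new tableau is [[1, 2, 4, 5], [3]].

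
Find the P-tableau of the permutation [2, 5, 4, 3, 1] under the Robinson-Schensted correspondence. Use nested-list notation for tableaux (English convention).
P = [[1, 3], [2], [4], [5]]

Insert 2: appended to row 1. P = [[2]].
Insert 5: appended to row 1. P = [[2, 5]].
Insert 4: 4 bumps 5 from row 1; 5 starts row 2. P = [[2, 4], [5]].
Insert 3: 3 bumps 4 from row 1; 4 bumps 5 from row 2; 5 starts row 3. P = [[2, 3], [4], [5]].
Insert 1: 1 bumps 2 from row 1; 2 bumps 4 from row 2; 4 bumps 5 from row 3; 5 starts row 4. P = [[1, 3], [2], [4], [5]].

So P = [[1, 3], [2], [4], [5]].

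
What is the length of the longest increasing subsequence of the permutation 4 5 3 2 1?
2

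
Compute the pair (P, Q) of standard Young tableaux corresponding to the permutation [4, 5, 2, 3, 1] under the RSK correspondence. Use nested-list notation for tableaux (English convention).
P = [[1, 3], [2, 5], [4]], Q = [[1, 2], [3, 4], [5]]

Insert each entry of the permutation into P by Schensted row insertion, recording in Q the position of each new cell.

After inserting 4: P = [[4]].
After inserting 5: P = [[4, 5]].
After inserting 2: P = [[2, 5], [4]].
After inserting 3: P = [[2, 3], [4, 5]].
After inserting 1: P = [[1, 3], [2, 5], [4]].

So P = [[1, 3], [2, 5], [4]], Q = [[1, 2], [3, 4], [5]].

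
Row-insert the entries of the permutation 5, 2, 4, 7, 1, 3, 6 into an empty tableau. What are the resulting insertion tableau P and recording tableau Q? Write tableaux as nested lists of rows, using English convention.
P = [[1, 3, 6], [2, 4, 7], [5]], Q = [[1, 3, 4], [2, 6, 7], [5]]

Insert each entry of the permutation into P by Schensted row insertion, recording in Q the position of each new cell.

Insert 5: appended to row 1. P = [[5]].
Insert 2: 2 bumps 5 from row 1; 5 starts row 2. P = [[2], [5]].
Insert 4: appended to row 1. P = [[2, 4], [5]].
Insert 7: appended to row 1. P = [[2, 4, 7], [5]].
Insert 1: 1 bumps 2 from row 1; 2 bumps 5 from row 2; 5 starts row 3. P = [[1, 4, 7], [2], [5]].
Insert 3: 3 bumps 4 from row 1; 4 appends to row 2. P = [[1, 3, 7], [2, 4], [5]].
Insert 6: 6 bumps 7 from row 1; 7 appends to row 2. P = [[1, 3, 6], [2, 4, 7], [5]].

So P = [[1, 3, 6], [2, 4, 7], [5]], Q = [[1, 3, 4], [2, 6, 7], [5]].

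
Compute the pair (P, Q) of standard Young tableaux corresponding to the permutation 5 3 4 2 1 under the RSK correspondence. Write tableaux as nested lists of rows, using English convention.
Insert each entry of the permutation into P by Schensted row insertion, recording in Q the position of each new cell.

Insert 5: appended to row 1. P = [[5]], Q = [[1]].
Insert 3: 3 bumps 5 from row 1; 5 starts row 2. P = [[3], [5]], Q = [[1], [2]].
Insert 4: appended to row 1. P = [[3, 4], [5]], Q = [[1, 3], [2]].
Insert 2: 2 bumps 3 from row 1; 3 bumps 5 from row 2; 5 starts row 3. P = [[2, 4], [3], [5]], Q = [[1, 3], [2], [4]].
Insert 1: 1 bumps 2 from row 1; 2 bumps 3 from row 2; 3 bumps 5 from row 3; 5 starts row 4. P = [[1, 4], [2], [3], [5]], Q = [[1, 3], [2], [4], [5]].

So P = [[1, 4], [2], [3], [5]], Q = [[1, 3], [2], [4], [5]].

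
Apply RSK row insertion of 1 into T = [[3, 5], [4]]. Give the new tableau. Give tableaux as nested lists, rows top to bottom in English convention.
[[1, 5], [3], [4]]

In row 1, 1 replaces 3 (the leftmost entry greater than 1); 3 is bumped to row 2. In row 2, 3 replaces 4 (the leftmost entry greater than 3); 4 is bumped to row 3. 4 starts a new row 3. The new tableau is [[1, 5], [3], [4]].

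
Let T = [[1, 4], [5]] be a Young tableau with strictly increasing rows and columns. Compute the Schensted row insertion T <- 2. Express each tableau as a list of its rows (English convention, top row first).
In row 1, 2 replaces 4 (the leftmost entry greater than 2); 4 is bumped to row 2. In row 2, 4 replaces 5 (the leftmost entry greater than 4); 5 is bumped to row 3. 5 starts a new row 3. The new tableau is [[1, 2], [4], [5]].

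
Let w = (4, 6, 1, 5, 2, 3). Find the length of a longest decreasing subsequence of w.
3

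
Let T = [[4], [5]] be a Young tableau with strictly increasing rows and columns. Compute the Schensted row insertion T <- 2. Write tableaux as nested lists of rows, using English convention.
[[2], [4], [5]]

In row 1, 2 replaces 4 (the leftmost entry greater than 2); 4 is bumped to row 2. In row 2, 4 replaces 5 (the leftmost entry greater than 4); 5 is bumped to row 3. 5 starts a new row 3. The new tableau is [[2], [4], [5]].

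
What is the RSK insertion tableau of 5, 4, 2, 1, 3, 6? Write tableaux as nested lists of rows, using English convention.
P = [[1, 3, 6], [2], [4], [5]]

After inserting 5: P = [[5]].
After inserting 4: P = [[4], [5]].
After inserting 2: P = [[2], [4], [5]].
After inserting 1: P = [[1], [2], [4], [5]].
After inserting 3: P = [[1, 3], [2], [4], [5]].
After inserting 6: P = [[1, 3, 6], [2], [4], [5]].

So P = [[1, 3, 6], [2], [4], [5]].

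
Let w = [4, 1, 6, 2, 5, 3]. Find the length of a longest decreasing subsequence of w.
3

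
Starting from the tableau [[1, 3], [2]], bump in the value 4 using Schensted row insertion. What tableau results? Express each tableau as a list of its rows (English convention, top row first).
[[1, 3, 4], [2]]

4 is larger than every entry of row 1, so it is appended to row 1. The new tableau is [[1, 3, 4], [2]].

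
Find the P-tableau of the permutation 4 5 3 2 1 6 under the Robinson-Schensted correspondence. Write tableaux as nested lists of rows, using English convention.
Insert 4: appended to row 1. P = [[4]].
Insert 5: appended to row 1. P = [[4, 5]].
Insert 3: 3 bumps 4 from row 1; 4 starts row 2. P = [[3, 5], [4]].
Insert 2: 2 bumps 3 from row 1; 3 bumps 4 from row 2; 4 starts row 3. P = [[2, 5], [3], [4]].
Insert 1: 1 bumps 2 from row 1; 2 bumps 3 from row 2; 3 bumps 4 from row 3; 4 starts row 4. P = [[1, 5], [2], [3], [4]].
Insert 6: appended to row 1. P = [[1, 5, 6], [2], [3], [4]].

So P = [[1, 5, 6], [2], [3], [4]].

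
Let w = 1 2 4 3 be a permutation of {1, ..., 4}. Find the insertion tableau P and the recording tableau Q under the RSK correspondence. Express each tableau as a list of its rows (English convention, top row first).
Insert each entry of the permutation into P by Schensted row insertion, recording in Q the position of each new cell.

After inserting 1: P = [[1]].
After inserting 2: P = [[1, 2]].
After inserting 4: P = [[1, 2, 4]].
After inserting 3: P = [[1, 2, 3], [4]].

So P = [[1, 2, 3], [4]], Q = [[1, 2, 3], [4]].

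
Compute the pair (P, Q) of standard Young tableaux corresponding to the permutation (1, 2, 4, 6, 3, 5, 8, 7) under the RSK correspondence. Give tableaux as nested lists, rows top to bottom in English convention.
Insert each entry of the permutation into P by Schensted row insertion, recording in Q the position of each new cell.

Insert 1: appended to row 1. P = [[1]].
Insert 2: appended to row 1. P = [[1, 2]].
Insert 4: appended to row 1. P = [[1, 2, 4]].
Insert 6: appended to row 1. P = [[1, 2, 4, 6]].
Insert 3: 3 bumps 4 from row 1; 4 starts row 2. P = [[1, 2, 3, 6], [4]].
Insert 5: 5 bumps 6 from row 1; 6 appends to row 2. P = [[1, 2, 3, 5], [4, 6]].
Insert 8: appended to row 1. P = [[1, 2, 3, 5, 8], [4, 6]].
Insert 7: 7 bumps 8 from row 1; 8 appends to row 2. P = [[1, 2, 3, 5, 7], [4, 6, 8]].

So P = [[1, 2, 3, 5, 7], [4, 6, 8]], Q = [[1, 2, 3, 4, 7], [5, 6, 8]].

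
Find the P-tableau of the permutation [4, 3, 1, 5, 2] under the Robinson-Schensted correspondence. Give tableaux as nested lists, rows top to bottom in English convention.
After inserting 4: P = [[4]].
After inserting 3: P = [[3], [4]].
After inserting 1: P = [[1], [3], [4]].
After inserting 5: P = [[1, 5], [3], [4]].
After inserting 2: P = [[1, 2], [3, 5], [4]].

So P = [[1, 2], [3, 5], [4]].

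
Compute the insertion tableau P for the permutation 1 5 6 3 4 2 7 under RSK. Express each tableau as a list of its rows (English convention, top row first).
Insert 1: appended to row 1. P = [[1]].
Insert 5: appended to row 1. P = [[1, 5]].
Insert 6: appended to row 1. P = [[1, 5, 6]].
Insert 3: 3 bumps 5 from row 1; 5 starts row 2. P = [[1, 3, 6], [5]].
Insert 4: 4 bumps 6 from row 1; 6 appends to row 2. P = [[1, 3, 4], [5, 6]].
Insert 2: 2 bumps 3 from row 1; 3 bumps 5 from row 2; 5 starts row 3. P = [[1, 2, 4], [3, 6], [5]].
Insert 7: appended to row 1. P = [[1, 2, 4, 7], [3, 6], [5]].

So P = [[1, 2, 4, 7], [3, 6], [5]].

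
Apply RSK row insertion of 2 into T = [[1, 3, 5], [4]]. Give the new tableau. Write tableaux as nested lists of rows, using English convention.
[[1, 2, 5], [3], [4]]

In row 1, 2 replaces 3 (the leftmost entry greater than 2); 3 is bumped to row 2. In row 2, 3 replaces 4 (the leftmost entry greater than 3); 4 is bumped to row 3. 4 starts a new row 3. The new tableau is [[1, 2, 5], [3], [4]].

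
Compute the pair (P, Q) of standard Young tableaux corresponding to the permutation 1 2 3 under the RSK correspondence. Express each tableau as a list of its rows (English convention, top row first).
P = [[1, 2, 3]], Q = [[1, 2, 3]]

Insert each entry of the permutation into P by Schensted row insertion, recording in Q the position of each new cell.

Insert 1: appended to row 1. P = [[1]].
Insert 2: appended to row 1. P = [[1, 2]].
Insert 3: appended to row 1. P = [[1, 2, 3]].

So P = [[1, 2, 3]], Q = [[1, 2, 3]].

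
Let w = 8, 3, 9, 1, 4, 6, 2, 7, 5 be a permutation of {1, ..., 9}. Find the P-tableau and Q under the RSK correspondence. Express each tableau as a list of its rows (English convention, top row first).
P = [[1, 2, 5, 7], [3, 4, 6], [8, 9]], Q = [[1, 3, 6, 8], [2, 5, 9], [4, 7]]

Insert each entry of the permutation into P by Schensted row insertion, recording in Q the position of each new cell.

Insert 8: appended to row 1. P = [[8]], Q = [[1]].
Insert 3: 3 bumps 8 from row 1; 8 starts row 2. P = [[3], [8]], Q = [[1], [2]].
Insert 9: appended to row 1. P = [[3, 9], [8]], Q = [[1, 3], [2]].
Insert 1: 1 bumps 3 from row 1; 3 bumps 8 from row 2; 8 starts row 3. P = [[1, 9], [3], [8]], Q = [[1, 3], [2], [4]].
Insert 4: 4 bumps 9 from row 1; 9 appends to row 2. P = [[1, 4], [3, 9], [8]], Q = [[1, 3], [2, 5], [4]].
Insert 6: appended to row 1. P = [[1, 4, 6], [3, 9], [8]], Q = [[1, 3, 6], [2, 5], [4]].
Insert 2: 2 bumps 4 from row 1; 4 bumps 9 from row 2; 9 appends to row 3. P = [[1, 2, 6], [3, 4], [8, 9]], Q = [[1, 3, 6], [2, 5], [4, 7]].
Insert 7: appended to row 1. P = [[1, 2, 6, 7], [3, 4], [8, 9]], Q = [[1, 3, 6, 8], [2, 5], [4, 7]].
Insert 5: 5 bumps 6 from row 1; 6 appends to row 2. P = [[1, 2, 5, 7], [3, 4, 6], [8, 9]], Q = [[1, 3, 6, 8], [2, 5, 9], [4, 7]].

So P = [[1, 2, 5, 7], [3, 4, 6], [8, 9]], Q = [[1, 3, 6, 8], [2, 5, 9], [4, 7]].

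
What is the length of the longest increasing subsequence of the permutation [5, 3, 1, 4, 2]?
2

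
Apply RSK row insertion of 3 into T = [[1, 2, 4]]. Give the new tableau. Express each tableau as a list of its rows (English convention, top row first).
In row 1, 3 replaces 4 (the leftmost entry greater than 3); 4 is bumped to row 2. 4 starts a new row 2. The new tableau is [[1, 2, 3], [4]].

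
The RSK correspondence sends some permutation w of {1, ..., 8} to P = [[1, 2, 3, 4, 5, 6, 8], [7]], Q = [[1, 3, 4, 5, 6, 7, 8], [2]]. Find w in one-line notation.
Reverse the RSK construction: for i from n down to 1, find the cell of Q containing i, remove the entry at that cell from P, and reverse-bump it up through P; the value ejected from row 1 is w(i).

Step i=8: Q has 8 at row 1, column 7; remove that cell from P, ejecting 8. So w(8) = 8. P is now [[1, 2, 3, 4, 5, 6], [7]].
Step i=7: Q has 7 at row 1, column 6; remove that cell from P, ejecting 6. So w(7) = 6. P is now [[1, 2, 3, 4, 5], [7]].
Step i=6: Q has 6 at row 1, column 5; remove that cell from P, ejecting 5. So w(6) = 5. P is now [[1, 2, 3, 4], [7]].
Step i=5: Q has 5 at row 1, column 4; remove that cell from P, ejecting 4. So w(5) = 4. P is now [[1, 2, 3], [7]].
Step i=4: Q has 4 at row 1, column 3; remove that cell from P, ejecting 3. So w(4) = 3. P is now [[1, 2], [7]].
Step i=3: Q has 3 at row 1, column 2; remove that cell from P, ejecting 2. So w(3) = 2. P is now [[1], [7]].
Step i=2: Q has 2 at row 2, column 1; remove 7 from row 2 of P and reverse-bump: 7 enters row 1 and ejects 1. So w(2) = 1. P is now [[7]].
Step i=1: Q has 1 at row 1, column 1; remove that cell from P, ejecting 7. So w(1) = 7. P is now [].

So w = 7 1 2 3 4 5 6 8.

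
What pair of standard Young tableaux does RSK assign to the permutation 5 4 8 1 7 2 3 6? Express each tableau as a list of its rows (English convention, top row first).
P = [[1, 2, 3, 6], [4, 7], [5, 8]], Q = [[1, 3, 7, 8], [2, 5], [4, 6]]

Insert each entry of the permutation into P by Schensted row insertion, recording in Q the position of each new cell.

Insert 5: appended to row 1. P = [[5]].
Insert 4: 4 bumps 5 from row 1; 5 starts row 2. P = [[4], [5]].
Insert 8: appended to row 1. P = [[4, 8], [5]].
Insert 1: 1 bumps 4 from row 1; 4 bumps 5 from row 2; 5 starts row 3. P = [[1, 8], [4], [5]].
Insert 7: 7 bumps 8 from row 1; 8 appends to row 2. P = [[1, 7], [4, 8], [5]].
Insert 2: 2 bumps 7 from row 1; 7 bumps 8 from row 2; 8 appends to row 3. P = [[1, 2], [4, 7], [5, 8]].
Insert 3: appended to row 1. P = [[1, 2, 3], [4, 7], [5, 8]].
Insert 6: appended to row 1. P = [[1, 2, 3, 6], [4, 7], [5, 8]].

So P = [[1, 2, 3, 6], [4, 7], [5, 8]], Q = [[1, 3, 7, 8], [2, 5], [4, 6]].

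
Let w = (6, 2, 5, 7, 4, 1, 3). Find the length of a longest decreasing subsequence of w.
4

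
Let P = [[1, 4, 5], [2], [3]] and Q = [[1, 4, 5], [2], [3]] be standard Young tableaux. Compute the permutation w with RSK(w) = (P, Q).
Reverse the RSK construction: for i from n down to 1, find the cell of Q containing i, remove the entry at that cell from P, and reverse-bump it up through P; the value ejected from row 1 is w(i).

Step i=5: Q has 5 at row 1, column 3; remove that cell from P, ejecting 5. So w(5) = 5. P is now [[1, 4], [2], [3]].
Step i=4: Q has 4 at row 1, column 2; remove that cell from P, ejecting 4. So w(4) = 4. P is now [[1], [2], [3]].
Step i=3: Q has 3 at row 3, column 1; remove 3 from row 3 of P and reverse-bump: 3 enters row 2 and ejects 2; 2 enters row 1 and ejects 1. So w(3) = 1. P is now [[2], [3]].
Step i=2: Q has 2 at row 2, column 1; remove 3 from row 2 of P and reverse-bump: 3 enters row 1 and ejects 2. So w(2) = 2. P is now [[3]].
Step i=1: Q has 1 at row 1, column 1; remove that cell from P, ejecting 3. So w(1) = 3. P is now [].

So w = 3 2 1 4 5.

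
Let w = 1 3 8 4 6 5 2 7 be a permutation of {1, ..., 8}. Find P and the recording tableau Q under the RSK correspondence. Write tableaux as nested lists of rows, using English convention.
Insert each entry of the permutation into P by Schensted row insertion, recording in Q the position of each new cell.

Insert 1: appended to row 1. P = [[1]], Q = [[1]].
Insert 3: appended to row 1. P = [[1, 3]], Q = [[1, 2]].
Insert 8: appended to row 1. P = [[1, 3, 8]], Q = [[1, 2, 3]].
Insert 4: 4 bumps 8 from row 1; 8 starts row 2. P = [[1, 3, 4], [8]], Q = [[1, 2, 3], [4]].
Insert 6: appended to row 1. P = [[1, 3, 4, 6], [8]], Q = [[1, 2, 3, 5], [4]].
Insert 5: 5 bumps 6 from row 1; 6 bumps 8 from row 2; 8 starts row 3. P = [[1, 3, 4, 5], [6], [8]], Q = [[1, 2, 3, 5], [4], [6]].
Insert 2: 2 bumps 3 from row 1; 3 bumps 6 from row 2; 6 bumps 8 from row 3; 8 starts row 4. P = [[1, 2, 4, 5], [3], [6], [8]], Q = [[1, 2, 3, 5], [4], [6], [7]].
Insert 7: appended to row 1. P = [[1, 2, 4, 5, 7], [3], [6], [8]], Q = [[1, 2, 3, 5, 8], [4], [6], [7]].

So P = [[1, 2, 4, 5, 7], [3], [6], [8]], Q = [[1, 2, 3, 5, 8], [4], [6], [7]].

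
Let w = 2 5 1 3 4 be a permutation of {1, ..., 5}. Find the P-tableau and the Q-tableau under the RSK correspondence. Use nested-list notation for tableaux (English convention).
Insert each entry of the permutation into P by Schensted row insertion, recording in Q the position of each new cell.

After inserting 2: P = [[2]].
After inserting 5: P = [[2, 5]].
After inserting 1: P = [[1, 5], [2]].
After inserting 3: P = [[1, 3], [2, 5]].
After inserting 4: P = [[1, 3, 4], [2, 5]].

So P = [[1, 3, 4], [2, 5]], Q = [[1, 2, 5], [3, 4]].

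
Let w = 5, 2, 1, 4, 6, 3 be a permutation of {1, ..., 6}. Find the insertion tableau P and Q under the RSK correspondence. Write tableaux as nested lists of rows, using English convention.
P = [[1, 3, 6], [2, 4], [5]], Q = [[1, 4, 5], [2, 6], [3]]

Insert each entry of the permutation into P by Schensted row insertion, recording in Q the position of each new cell.

Insert 5: appended to row 1. P = [[5]], Q = [[1]].
Insert 2: 2 bumps 5 from row 1; 5 starts row 2. P = [[2], [5]], Q = [[1], [2]].
Insert 1: 1 bumps 2 from row 1; 2 bumps 5 from row 2; 5 starts row 3. P = [[1], [2], [5]], Q = [[1], [2], [3]].
Insert 4: appended to row 1. P = [[1, 4], [2], [5]], Q = [[1, 4], [2], [3]].
Insert 6: appended to row 1. P = [[1, 4, 6], [2], [5]], Q = [[1, 4, 5], [2], [3]].
Insert 3: 3 bumps 4 from row 1; 4 appends to row 2. P = [[1, 3, 6], [2, 4], [5]], Q = [[1, 4, 5], [2, 6], [3]].

So P = [[1, 3, 6], [2, 4], [5]], Q = [[1, 4, 5], [2, 6], [3]].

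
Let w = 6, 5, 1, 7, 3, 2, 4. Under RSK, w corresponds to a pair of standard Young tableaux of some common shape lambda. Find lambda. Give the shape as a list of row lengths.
[3, 2, 1, 1]

Row-insert each entry into an empty tableau.

After inserting 6: P = [[6]].
After inserting 5: P = [[5], [6]].
After inserting 1: P = [[1], [5], [6]].
After inserting 7: P = [[1, 7], [5], [6]].
After inserting 3: P = [[1, 3], [5, 7], [6]].
After inserting 2: P = [[1, 2], [3, 7], [5], [6]].
After inserting 4: P = [[1, 2, 4], [3, 7], [5], [6]].

The final insertion tableau P = [[1, 2, 4], [3, 7], [5], [6]] has shape [3, 2, 1, 1].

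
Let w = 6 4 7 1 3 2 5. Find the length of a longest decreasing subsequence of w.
4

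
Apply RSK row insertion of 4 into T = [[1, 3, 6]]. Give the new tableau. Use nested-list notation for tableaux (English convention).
In row 1, 4 replaces 6 (the leftmost entry greater than 4); 6 is bumped to row 2. 6 starts a new row 2. The new tableau is [[1, 3, 4], [6]].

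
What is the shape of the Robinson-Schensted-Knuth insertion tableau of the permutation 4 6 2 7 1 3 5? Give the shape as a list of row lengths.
[3, 3, 1]

Row-insert each entry into an empty tableau.

After inserting 4: P = [[4]].
After inserting 6: P = [[4, 6]].
After inserting 2: P = [[2, 6], [4]].
After inserting 7: P = [[2, 6, 7], [4]].
After inserting 1: P = [[1, 6, 7], [2], [4]].
After inserting 3: P = [[1, 3, 7], [2, 6], [4]].
After inserting 5: P = [[1, 3, 5], [2, 6, 7], [4]].

The final insertion tableau P = [[1, 3, 5], [2, 6, 7], [4]] has shape [3, 3, 1].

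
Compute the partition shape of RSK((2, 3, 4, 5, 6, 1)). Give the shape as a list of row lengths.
[5, 1]

Row-insert each entry into an empty tableau.

After inserting 2: P = [[2]].
After inserting 3: P = [[2, 3]].
After inserting 4: P = [[2, 3, 4]].
After inserting 5: P = [[2, 3, 4, 5]].
After inserting 6: P = [[2, 3, 4, 5, 6]].
After inserting 1: P = [[1, 3, 4, 5, 6], [2]].

The final insertion tableau P = [[1, 3, 4, 5, 6], [2]] has shape [5, 1].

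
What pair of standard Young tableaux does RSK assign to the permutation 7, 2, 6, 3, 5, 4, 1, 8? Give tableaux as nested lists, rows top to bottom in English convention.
P = [[1, 3, 4, 8], [2], [5], [6], [7]], Q = [[1, 3, 5, 8], [2], [4], [6], [7]]

Insert each entry of the permutation into P by Schensted row insertion, recording in Q the position of each new cell.

Insert 7: appended to row 1. P = [[7]].
Insert 2: 2 bumps 7 from row 1; 7 starts row 2. P = [[2], [7]].
Insert 6: appended to row 1. P = [[2, 6], [7]].
Insert 3: 3 bumps 6 from row 1; 6 bumps 7 from row 2; 7 starts row 3. P = [[2, 3], [6], [7]].
Insert 5: appended to row 1. P = [[2, 3, 5], [6], [7]].
Insert 4: 4 bumps 5 from row 1; 5 bumps 6 from row 2; 6 bumps 7 from row 3; 7 starts row 4. P = [[2, 3, 4], [5], [6], [7]].
Insert 1: 1 bumps 2 from row 1; 2 bumps 5 from row 2; 5 bumps 6 from row 3; 6 bumps 7 from row 4; 7 starts row 5. P = [[1, 3, 4], [2], [5], [6], [7]].
Insert 8: appended to row 1. P = [[1, 3, 4, 8], [2], [5], [6], [7]].

So P = [[1, 3, 4, 8], [2], [5], [6], [7]], Q = [[1, 3, 5, 8], [2], [4], [6], [7]].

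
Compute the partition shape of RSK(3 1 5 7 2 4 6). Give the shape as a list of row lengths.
Row-insert each entry into an empty tableau.

After inserting 3: P = [[3]].
After inserting 1: P = [[1], [3]].
After inserting 5: P = [[1, 5], [3]].
After inserting 7: P = [[1, 5, 7], [3]].
After inserting 2: P = [[1, 2, 7], [3, 5]].
After inserting 4: P = [[1, 2, 4], [3, 5, 7]].
After inserting 6: P = [[1, 2, 4, 6], [3, 5, 7]].

The final insertion tableau P = [[1, 2, 4, 6], [3, 5, 7]] has shape [4, 3].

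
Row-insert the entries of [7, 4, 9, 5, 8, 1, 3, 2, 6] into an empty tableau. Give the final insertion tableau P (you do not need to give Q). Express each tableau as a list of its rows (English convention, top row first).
Insert 7: appended to row 1. P = [[7]].
Insert 4: 4 bumps 7 from row 1; 7 starts row 2. P = [[4], [7]].
Insert 9: appended to row 1. P = [[4, 9], [7]].
Insert 5: 5 bumps 9 from row 1; 9 appends to row 2. P = [[4, 5], [7, 9]].
Insert 8: appended to row 1. P = [[4, 5, 8], [7, 9]].
Insert 1: 1 bumps 4 from row 1; 4 bumps 7 from row 2; 7 starts row 3. P = [[1, 5, 8], [4, 9], [7]].
Insert 3: 3 bumps 5 from row 1; 5 bumps 9 from row 2; 9 appends to row 3. P = [[1, 3, 8], [4, 5], [7, 9]].
Insert 2: 2 bumps 3 from row 1; 3 bumps 4 from row 2; 4 bumps 7 from row 3; 7 starts row 4. P = [[1, 2, 8], [3, 5], [4, 9], [7]].
Insert 6: 6 bumps 8 from row 1; 8 appends to row 2. P = [[1, 2, 6], [3, 5, 8], [4, 9], [7]].

So P = [[1, 2, 6], [3, 5, 8], [4, 9], [7]].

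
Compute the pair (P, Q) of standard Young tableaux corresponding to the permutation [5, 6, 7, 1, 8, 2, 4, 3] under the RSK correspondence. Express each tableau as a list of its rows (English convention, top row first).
Insert each entry of the permutation into P by Schensted row insertion, recording in Q the position of each new cell.

Insert 5: appended to row 1. P = [[5]], Q = [[1]].
Insert 6: appended to row 1. P = [[5, 6]], Q = [[1, 2]].
Insert 7: appended to row 1. P = [[5, 6, 7]], Q = [[1, 2, 3]].
Insert 1: 1 bumps 5 from row 1; 5 starts row 2. P = [[1, 6, 7], [5]], Q = [[1, 2, 3], [4]].
Insert 8: appended to row 1. P = [[1, 6, 7, 8], [5]], Q = [[1, 2, 3, 5], [4]].
Insert 2: 2 bumps 6 from row 1; 6 appends to row 2. P = [[1, 2, 7, 8], [5, 6]], Q = [[1, 2, 3, 5], [4, 6]].
Insert 4: 4 bumps 7 from row 1; 7 appends to row 2. P = [[1, 2, 4, 8], [5, 6, 7]], Q = [[1, 2, 3, 5], [4, 6, 7]].
Insert 3: 3 bumps 4 from row 1; 4 bumps 5 from row 2; 5 starts row 3. P = [[1, 2, 3, 8], [4, 6, 7], [5]], Q = [[1, 2, 3, 5], [4, 6, 7], [8]].

So P = [[1, 2, 3, 8], [4, 6, 7], [5]], Q = [[1, 2, 3, 5], [4, 6, 7], [8]].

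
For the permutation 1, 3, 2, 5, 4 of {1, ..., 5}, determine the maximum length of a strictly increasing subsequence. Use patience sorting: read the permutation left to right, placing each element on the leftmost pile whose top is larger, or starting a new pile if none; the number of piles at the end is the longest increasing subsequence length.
3

1: new pile. tops = [1]
3: new pile. tops = [1, 3]
2: onto pile 2 (replacing 3). tops = [1, 2]
5: new pile. tops = [1, 2, 5]
4: onto pile 3 (replacing 5). tops = [1, 2, 4]

3 piles, so the longest increasing subsequence has length 3.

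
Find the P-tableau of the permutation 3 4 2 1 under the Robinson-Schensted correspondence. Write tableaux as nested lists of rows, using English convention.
Insert 3: appended to row 1. P = [[3]].
Insert 4: appended to row 1. P = [[3, 4]].
Insert 2: 2 bumps 3 from row 1; 3 starts row 2. P = [[2, 4], [3]].
Insert 1: 1 bumps 2 from row 1; 2 bumps 3 from row 2; 3 starts row 3. P = [[1, 4], [2], [3]].

So P = [[1, 4], [2], [3]].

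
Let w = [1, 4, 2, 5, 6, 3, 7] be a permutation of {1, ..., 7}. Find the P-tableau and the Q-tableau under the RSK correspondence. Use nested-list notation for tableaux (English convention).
Insert each entry of the permutation into P by Schensted row insertion, recording in Q the position of each new cell.

Insert 1: appended to row 1. P = [[1]], Q = [[1]].
Insert 4: appended to row 1. P = [[1, 4]], Q = [[1, 2]].
Insert 2: 2 bumps 4 from row 1; 4 starts row 2. P = [[1, 2], [4]], Q = [[1, 2], [3]].
Insert 5: appended to row 1. P = [[1, 2, 5], [4]], Q = [[1, 2, 4], [3]].
Insert 6: appended to row 1. P = [[1, 2, 5, 6], [4]], Q = [[1, 2, 4, 5], [3]].
Insert 3: 3 bumps 5 from row 1; 5 appends to row 2. P = [[1, 2, 3, 6], [4, 5]], Q = [[1, 2, 4, 5], [3, 6]].
Insert 7: appended to row 1. P = [[1, 2, 3, 6, 7], [4, 5]], Q = [[1, 2, 4, 5, 7], [3, 6]].

So P = [[1, 2, 3, 6, 7], [4, 5]], Q = [[1, 2, 4, 5, 7], [3, 6]].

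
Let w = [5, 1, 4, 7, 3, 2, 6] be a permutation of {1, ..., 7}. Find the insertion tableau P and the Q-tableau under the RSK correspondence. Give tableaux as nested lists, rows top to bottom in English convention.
Insert each entry of the permutation into P by Schensted row insertion, recording in Q the position of each new cell.

Insert 5: appended to row 1. P = [[5]], Q = [[1]].
Insert 1: 1 bumps 5 from row 1; 5 starts row 2. P = [[1], [5]], Q = [[1], [2]].
Insert 4: appended to row 1. P = [[1, 4], [5]], Q = [[1, 3], [2]].
Insert 7: appended to row 1. P = [[1, 4, 7], [5]], Q = [[1, 3, 4], [2]].
Insert 3: 3 bumps 4 from row 1; 4 bumps 5 from row 2; 5 starts row 3. P = [[1, 3, 7], [4], [5]], Q = [[1, 3, 4], [2], [5]].
Insert 2: 2 bumps 3 from row 1; 3 bumps 4 from row 2; 4 bumps 5 from row 3; 5 starts row 4. P = [[1, 2, 7], [3], [4], [5]], Q = [[1, 3, 4], [2], [5], [6]].
Insert 6: 6 bumps 7 from row 1; 7 appends to row 2. P = [[1, 2, 6], [3, 7], [4], [5]], Q = [[1, 3, 4], [2, 7], [5], [6]].

So P = [[1, 2, 6], [3, 7], [4], [5]], Q = [[1, 3, 4], [2, 7], [5], [6]].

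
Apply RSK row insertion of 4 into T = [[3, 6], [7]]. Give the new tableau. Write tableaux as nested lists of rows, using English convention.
In row 1, 4 replaces 6 (the leftmost entry greater than 4); 6 is bumped to row 2. In row 2, 6 replaces 7 (the leftmost entry greater than 6); 7 is bumped to row 3. 7 starts a new row 3. The new tableau is [[3, 4], [6], [7]].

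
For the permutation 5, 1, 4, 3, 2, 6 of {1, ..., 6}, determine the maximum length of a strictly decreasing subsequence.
4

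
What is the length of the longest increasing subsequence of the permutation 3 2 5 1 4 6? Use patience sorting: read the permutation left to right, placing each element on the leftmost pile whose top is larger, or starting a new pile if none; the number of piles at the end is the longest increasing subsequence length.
3

3: new pile. tops = [3]
2: onto pile 1 (replacing 3). tops = [2]
5: new pile. tops = [2, 5]
1: onto pile 1 (replacing 2). tops = [1, 5]
4: onto pile 2 (replacing 5). tops = [1, 4]
6: new pile. tops = [1, 4, 6]

3 piles, so the longest increasing subsequence has length 3.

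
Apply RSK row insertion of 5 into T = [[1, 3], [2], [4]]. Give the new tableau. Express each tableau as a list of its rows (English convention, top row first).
[[1, 3, 5], [2], [4]]

5 is larger than every entry of row 1, so it is appended to row 1. The new tableau is [[1, 3, 5], [2], [4]].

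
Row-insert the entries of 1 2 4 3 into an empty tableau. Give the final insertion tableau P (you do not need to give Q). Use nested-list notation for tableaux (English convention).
Insert 1: appended to row 1. P = [[1]].
Insert 2: appended to row 1. P = [[1, 2]].
Insert 4: appended to row 1. P = [[1, 2, 4]].
Insert 3: 3 bumps 4 from row 1; 4 starts row 2. P = [[1, 2, 3], [4]].

So P = [[1, 2, 3], [4]].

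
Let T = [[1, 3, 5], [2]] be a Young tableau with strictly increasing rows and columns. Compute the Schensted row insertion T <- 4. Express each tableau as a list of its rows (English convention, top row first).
[[1, 3, 4], [2, 5]]

In row 1, 4 replaces 5 (the leftmost entry greater than 4); 5 is bumped to row 2. 5 is appended to row 2. The new tableau is [[1, 3, 4], [2, 5]].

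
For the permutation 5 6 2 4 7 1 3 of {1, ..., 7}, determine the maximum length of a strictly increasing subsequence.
3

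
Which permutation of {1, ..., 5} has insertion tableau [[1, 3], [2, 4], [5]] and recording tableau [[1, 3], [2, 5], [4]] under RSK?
5 2 4 1 3

Reverse the RSK construction: for i from n down to 1, find the cell of Q containing i, remove the entry at that cell from P, and reverse-bump it up through P; the value ejected from row 1 is w(i).

Step i=5: Q has 5 at row 2, column 2; remove 4 from row 2 of P and reverse-bump: 4 enters row 1 and ejects 3. So w(5) = 3. P is now [[1, 4], [2], [5]].
Step i=4: Q has 4 at row 3, column 1; remove 5 from row 3 of P and reverse-bump: 5 enters row 2 and ejects 2; 2 enters row 1 and ejects 1. So w(4) = 1. P is now [[2, 4], [5]].
Step i=3: Q has 3 at row 1, column 2; remove that cell from P, ejecting 4. So w(3) = 4. P is now [[2], [5]].
Step i=2: Q has 2 at row 2, column 1; remove 5 from row 2 of P and reverse-bump: 5 enters row 1 and ejects 2. So w(2) = 2. P is now [[5]].
Step i=1: Q has 1 at row 1, column 1; remove that cell from P, ejecting 5. So w(1) = 5. P is now [].

So w = 5 2 4 1 3.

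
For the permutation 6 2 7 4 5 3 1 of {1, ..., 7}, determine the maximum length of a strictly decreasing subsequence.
4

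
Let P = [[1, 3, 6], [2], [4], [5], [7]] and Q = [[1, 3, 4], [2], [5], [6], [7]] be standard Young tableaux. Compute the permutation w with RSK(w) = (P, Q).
7 2 5 6 4 3 1

Reverse RSK: for i = n, n-1, ..., 1, locate i in Q, remove the corresponding corner cell from P, and reverse-bump its entry up through P; the value ejected from row 1 is w(i).

So w = 7 2 5 6 4 3 1.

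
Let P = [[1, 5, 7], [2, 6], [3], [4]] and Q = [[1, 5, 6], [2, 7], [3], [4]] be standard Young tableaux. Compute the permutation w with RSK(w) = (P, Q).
Reverse the RSK construction: for i from n down to 1, find the cell of Q containing i, remove the entry at that cell from P, and reverse-bump it up through P; the value ejected from row 1 is w(i).

Step i=7: Q has 7 at row 2, column 2; remove 6 from row 2 of P and reverse-bump: 6 enters row 1 and ejects 5. So w(7) = 5. P is now [[1, 6, 7], [2], [3], [4]].
Step i=6: Q has 6 at row 1, column 3; remove that cell from P, ejecting 7. So w(6) = 7. P is now [[1, 6], [2], [3], [4]].
Step i=5: Q has 5 at row 1, column 2; remove that cell from P, ejecting 6. So w(5) = 6. P is now [[1], [2], [3], [4]].
Step i=4: Q has 4 at row 4, column 1; remove 4 from row 4 of P and reverse-bump: 4 enters row 3 and ejects 3; 3 enters row 2 and ejects 2; 2 enters row 1 and ejects 1. So w(4) = 1. P is now [[2], [3], [4]].
Step i=3: Q has 3 at row 3, column 1; remove 4 from row 3 of P and reverse-bump: 4 enters row 2 and ejects 3; 3 enters row 1 and ejects 2. So w(3) = 2. P is now [[3], [4]].
Step i=2: Q has 2 at row 2, column 1; remove 4 from row 2 of P and reverse-bump: 4 enters row 1 and ejects 3. So w(2) = 3. P is now [[4]].
Step i=1: Q has 1 at row 1, column 1; remove that cell from P, ejecting 4. So w(1) = 4. P is now [].

So w = 4 3 2 1 6 7 5.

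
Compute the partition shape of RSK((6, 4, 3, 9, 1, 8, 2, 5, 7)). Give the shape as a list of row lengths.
Row-insert each entry into an empty tableau.

After inserting 6: P = [[6]].
After inserting 4: P = [[4], [6]].
After inserting 3: P = [[3], [4], [6]].
After inserting 9: P = [[3, 9], [4], [6]].
After inserting 1: P = [[1, 9], [3], [4], [6]].
After inserting 8: P = [[1, 8], [3, 9], [4], [6]].
After inserting 2: P = [[1, 2], [3, 8], [4, 9], [6]].
After inserting 5: P = [[1, 2, 5], [3, 8], [4, 9], [6]].
After inserting 7: P = [[1, 2, 5, 7], [3, 8], [4, 9], [6]].

The final insertion tableau P = [[1, 2, 5, 7], [3, 8], [4, 9], [6]] has shape [4, 2, 2, 1].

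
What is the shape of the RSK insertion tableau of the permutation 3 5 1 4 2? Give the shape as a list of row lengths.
Row-insert each entry into an empty tableau.

After inserting 3: P = [[3]].
After inserting 5: P = [[3, 5]].
After inserting 1: P = [[1, 5], [3]].
After inserting 4: P = [[1, 4], [3, 5]].
After inserting 2: P = [[1, 2], [3, 4], [5]].

The final insertion tableau P = [[1, 2], [3, 4], [5]] has shape [2, 2, 1].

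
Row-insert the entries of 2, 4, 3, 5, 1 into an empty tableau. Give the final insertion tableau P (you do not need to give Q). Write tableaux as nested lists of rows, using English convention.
P = [[1, 3, 5], [2], [4]]

Insert 2: appended to row 1. P = [[2]].
Insert 4: appended to row 1. P = [[2, 4]].
Insert 3: 3 bumps 4 from row 1; 4 starts row 2. P = [[2, 3], [4]].
Insert 5: appended to row 1. P = [[2, 3, 5], [4]].
Insert 1: 1 bumps 2 from row 1; 2 bumps 4 from row 2; 4 starts row 3. P = [[1, 3, 5], [2], [4]].

So P = [[1, 3, 5], [2], [4]].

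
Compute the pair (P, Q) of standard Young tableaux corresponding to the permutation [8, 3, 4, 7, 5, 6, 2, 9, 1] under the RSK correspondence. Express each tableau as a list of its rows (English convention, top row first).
P = [[1, 4, 5, 6, 9], [2], [3], [7], [8]], Q = [[1, 3, 4, 6, 8], [2], [5], [7], [9]]

Insert each entry of the permutation into P by Schensted row insertion, recording in Q the position of each new cell.

Insert 8: appended to row 1. P = [[8]], Q = [[1]].
Insert 3: 3 bumps 8 from row 1; 8 starts row 2. P = [[3], [8]], Q = [[1], [2]].
Insert 4: appended to row 1. P = [[3, 4], [8]], Q = [[1, 3], [2]].
Insert 7: appended to row 1. P = [[3, 4, 7], [8]], Q = [[1, 3, 4], [2]].
Insert 5: 5 bumps 7 from row 1; 7 bumps 8 from row 2; 8 starts row 3. P = [[3, 4, 5], [7], [8]], Q = [[1, 3, 4], [2], [5]].
Insert 6: appended to row 1. P = [[3, 4, 5, 6], [7], [8]], Q = [[1, 3, 4, 6], [2], [5]].
Insert 2: 2 bumps 3 from row 1; 3 bumps 7 from row 2; 7 bumps 8 from row 3; 8 starts row 4. P = [[2, 4, 5, 6], [3], [7], [8]], Q = [[1, 3, 4, 6], [2], [5], [7]].
Insert 9: appended to row 1. P = [[2, 4, 5, 6, 9], [3], [7], [8]], Q = [[1, 3, 4, 6, 8], [2], [5], [7]].
Insert 1: 1 bumps 2 from row 1; 2 bumps 3 from row 2; 3 bumps 7 from row 3; 7 bumps 8 from row 4; 8 starts row 5. P = [[1, 4, 5, 6, 9], [2], [3], [7], [8]], Q = [[1, 3, 4, 6, 8], [2], [5], [7], [9]].

So P = [[1, 4, 5, 6, 9], [2], [3], [7], [8]], Q = [[1, 3, 4, 6, 8], [2], [5], [7], [9]].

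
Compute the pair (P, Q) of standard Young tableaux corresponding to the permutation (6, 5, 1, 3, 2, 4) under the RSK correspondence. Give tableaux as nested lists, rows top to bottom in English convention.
P = [[1, 2, 4], [3], [5], [6]], Q = [[1, 4, 6], [2], [3], [5]]

Insert each entry of the permutation into P by Schensted row insertion, recording in Q the position of each new cell.

Insert 6: appended to row 1. P = [[6]].
Insert 5: 5 bumps 6 from row 1; 6 starts row 2. P = [[5], [6]].
Insert 1: 1 bumps 5 from row 1; 5 bumps 6 from row 2; 6 starts row 3. P = [[1], [5], [6]].
Insert 3: appended to row 1. P = [[1, 3], [5], [6]].
Insert 2: 2 bumps 3 from row 1; 3 bumps 5 from row 2; 5 bumps 6 from row 3; 6 starts row 4. P = [[1, 2], [3], [5], [6]].
Insert 4: appended to row 1. P = [[1, 2, 4], [3], [5], [6]].

So P = [[1, 2, 4], [3], [5], [6]], Q = [[1, 4, 6], [2], [3], [5]].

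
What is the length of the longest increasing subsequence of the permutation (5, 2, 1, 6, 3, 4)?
3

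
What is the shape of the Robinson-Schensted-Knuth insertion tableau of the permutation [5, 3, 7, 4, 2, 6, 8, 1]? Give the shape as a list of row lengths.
Row-insert each entry into an empty tableau.

After inserting 5: P = [[5]].
After inserting 3: P = [[3], [5]].
After inserting 7: P = [[3, 7], [5]].
After inserting 4: P = [[3, 4], [5, 7]].
After inserting 2: P = [[2, 4], [3, 7], [5]].
After inserting 6: P = [[2, 4, 6], [3, 7], [5]].
After inserting 8: P = [[2, 4, 6, 8], [3, 7], [5]].
After inserting 1: P = [[1, 4, 6, 8], [2, 7], [3], [5]].

The final insertion tableau P = [[1, 4, 6, 8], [2, 7], [3], [5]] has shape [4, 2, 1, 1].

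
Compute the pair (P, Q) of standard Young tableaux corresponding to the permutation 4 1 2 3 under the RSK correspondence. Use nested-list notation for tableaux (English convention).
P = [[1, 2, 3], [4]], Q = [[1, 3, 4], [2]]

Insert each entry of the permutation into P by Schensted row insertion, recording in Q the position of each new cell.

Insert 4: appended to row 1. P = [[4]].
Insert 1: 1 bumps 4 from row 1; 4 starts row 2. P = [[1], [4]].
Insert 2: appended to row 1. P = [[1, 2], [4]].
Insert 3: appended to row 1. P = [[1, 2, 3], [4]].

So P = [[1, 2, 3], [4]], Q = [[1, 3, 4], [2]].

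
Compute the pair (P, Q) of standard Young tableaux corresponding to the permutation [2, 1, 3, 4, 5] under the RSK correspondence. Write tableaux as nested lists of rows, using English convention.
Insert each entry of the permutation into P by Schensted row insertion, recording in Q the position of each new cell.

Insert 2: appended to row 1. P = [[2]].
Insert 1: 1 bumps 2 from row 1; 2 starts row 2. P = [[1], [2]].
Insert 3: appended to row 1. P = [[1, 3], [2]].
Insert 4: appended to row 1. P = [[1, 3, 4], [2]].
Insert 5: appended to row 1. P = [[1, 3, 4, 5], [2]].

So P = [[1, 3, 4, 5], [2]], Q = [[1, 3, 4, 5], [2]].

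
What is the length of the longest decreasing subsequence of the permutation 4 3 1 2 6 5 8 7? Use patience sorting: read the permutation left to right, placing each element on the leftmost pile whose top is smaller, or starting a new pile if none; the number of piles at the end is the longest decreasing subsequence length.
3

4: new pile. tops = [4]
3: new pile. tops = [4, 3]
1: new pile. tops = [4, 3, 1]
2: onto pile 3 (replacing 1). tops = [4, 3, 2]
6: onto pile 1 (replacing 4). tops = [6, 3, 2]
5: onto pile 2 (replacing 3). tops = [6, 5, 2]
8: onto pile 1 (replacing 6). tops = [8, 5, 2]
7: onto pile 2 (replacing 5). tops = [8, 7, 2]

3 piles, so the longest decreasing subsequence has length 3.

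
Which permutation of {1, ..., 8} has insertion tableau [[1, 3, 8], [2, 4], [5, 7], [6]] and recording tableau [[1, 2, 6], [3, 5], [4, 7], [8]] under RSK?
Reverse the RSK construction: for i from n down to 1, find the cell of Q containing i, remove the entry at that cell from P, and reverse-bump it up through P; the value ejected from row 1 is w(i).

Step i=8: Q has 8 at row 4, column 1; remove 6 from row 4 of P and reverse-bump: 6 enters row 3 and ejects 5; 5 enters row 2 and ejects 4; 4 enters row 1 and ejects 3. So w(8) = 3. P is now [[1, 4, 8], [2, 5], [6, 7]].
Step i=7: Q has 7 at row 3, column 2; remove 7 from row 3 of P and reverse-bump: 7 enters row 2 and ejects 5; 5 enters row 1 and ejects 4. So w(7) = 4. P is now [[1, 5, 8], [2, 7], [6]].
Step i=6: Q has 6 at row 1, column 3; remove that cell from P, ejecting 8. So w(6) = 8. P is now [[1, 5], [2, 7], [6]].
Step i=5: Q has 5 at row 2, column 2; remove 7 from row 2 of P and reverse-bump: 7 enters row 1 and ejects 5. So w(5) = 5. P is now [[1, 7], [2], [6]].
Step i=4: Q has 4 at row 3, column 1; remove 6 from row 3 of P and reverse-bump: 6 enters row 2 and ejects 2; 2 enters row 1 and ejects 1. So w(4) = 1. P is now [[2, 7], [6]].
Step i=3: Q has 3 at row 2, column 1; remove 6 from row 2 of P and reverse-bump: 6 enters row 1 and ejects 2. So w(3) = 2. P is now [[6, 7]].
Step i=2: Q has 2 at row 1, column 2; remove that cell from P, ejecting 7. So w(2) = 7. P is now [[6]].
Step i=1: Q has 1 at row 1, column 1; remove that cell from P, ejecting 6. So w(1) = 6. P is now [].

So w = 6 7 2 1 5 8 4 3.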